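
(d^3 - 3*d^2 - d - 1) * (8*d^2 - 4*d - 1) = 8*d^5 - 28*d^4 + 3*d^3 - d^2 + 5*d + 1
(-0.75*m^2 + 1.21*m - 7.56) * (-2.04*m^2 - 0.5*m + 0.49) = 1.53*m^4 - 2.0934*m^3 + 14.4499*m^2 + 4.3729*m - 3.7044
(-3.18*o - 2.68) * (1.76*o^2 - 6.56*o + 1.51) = -5.5968*o^3 + 16.144*o^2 + 12.779*o - 4.0468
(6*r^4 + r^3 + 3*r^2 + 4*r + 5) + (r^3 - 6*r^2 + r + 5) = 6*r^4 + 2*r^3 - 3*r^2 + 5*r + 10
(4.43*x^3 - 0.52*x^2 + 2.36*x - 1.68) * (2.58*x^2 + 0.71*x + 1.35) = 11.4294*x^5 + 1.8037*x^4 + 11.7001*x^3 - 3.3608*x^2 + 1.9932*x - 2.268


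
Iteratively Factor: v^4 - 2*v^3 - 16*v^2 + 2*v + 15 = (v - 1)*(v^3 - v^2 - 17*v - 15) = (v - 1)*(v + 3)*(v^2 - 4*v - 5) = (v - 1)*(v + 1)*(v + 3)*(v - 5)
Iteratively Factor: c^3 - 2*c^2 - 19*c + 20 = (c - 5)*(c^2 + 3*c - 4) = (c - 5)*(c - 1)*(c + 4)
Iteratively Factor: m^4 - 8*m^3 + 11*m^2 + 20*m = (m)*(m^3 - 8*m^2 + 11*m + 20) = m*(m + 1)*(m^2 - 9*m + 20) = m*(m - 5)*(m + 1)*(m - 4)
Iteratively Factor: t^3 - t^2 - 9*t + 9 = (t + 3)*(t^2 - 4*t + 3) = (t - 3)*(t + 3)*(t - 1)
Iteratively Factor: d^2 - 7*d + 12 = (d - 4)*(d - 3)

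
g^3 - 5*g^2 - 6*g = g*(g - 6)*(g + 1)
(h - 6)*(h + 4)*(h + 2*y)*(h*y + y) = h^4*y + 2*h^3*y^2 - h^3*y - 2*h^2*y^2 - 26*h^2*y - 52*h*y^2 - 24*h*y - 48*y^2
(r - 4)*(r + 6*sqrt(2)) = r^2 - 4*r + 6*sqrt(2)*r - 24*sqrt(2)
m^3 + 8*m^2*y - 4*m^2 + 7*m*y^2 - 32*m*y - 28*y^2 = (m - 4)*(m + y)*(m + 7*y)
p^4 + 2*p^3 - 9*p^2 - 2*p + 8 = (p - 2)*(p - 1)*(p + 1)*(p + 4)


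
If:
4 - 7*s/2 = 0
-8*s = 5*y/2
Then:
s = 8/7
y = -128/35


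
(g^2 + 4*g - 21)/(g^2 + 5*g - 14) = (g - 3)/(g - 2)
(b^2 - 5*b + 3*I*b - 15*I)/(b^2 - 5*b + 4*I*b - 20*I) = (b + 3*I)/(b + 4*I)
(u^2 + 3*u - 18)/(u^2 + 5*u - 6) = (u - 3)/(u - 1)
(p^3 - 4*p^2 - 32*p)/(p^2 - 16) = p*(p - 8)/(p - 4)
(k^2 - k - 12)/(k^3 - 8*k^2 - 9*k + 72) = (k - 4)/(k^2 - 11*k + 24)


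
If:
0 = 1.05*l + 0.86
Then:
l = -0.82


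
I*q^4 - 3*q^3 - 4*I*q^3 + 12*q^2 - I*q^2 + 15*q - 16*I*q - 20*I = (q - 5)*(q - I)*(q + 4*I)*(I*q + I)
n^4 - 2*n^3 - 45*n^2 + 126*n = n*(n - 6)*(n - 3)*(n + 7)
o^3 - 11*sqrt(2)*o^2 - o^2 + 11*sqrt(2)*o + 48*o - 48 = (o - 1)*(o - 8*sqrt(2))*(o - 3*sqrt(2))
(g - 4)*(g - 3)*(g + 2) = g^3 - 5*g^2 - 2*g + 24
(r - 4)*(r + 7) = r^2 + 3*r - 28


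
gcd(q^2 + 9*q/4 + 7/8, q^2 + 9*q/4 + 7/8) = q^2 + 9*q/4 + 7/8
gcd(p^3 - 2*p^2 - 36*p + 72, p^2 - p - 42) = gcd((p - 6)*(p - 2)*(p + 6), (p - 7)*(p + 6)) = p + 6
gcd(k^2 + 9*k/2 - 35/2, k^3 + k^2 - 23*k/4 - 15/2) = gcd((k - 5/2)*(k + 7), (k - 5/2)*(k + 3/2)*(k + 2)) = k - 5/2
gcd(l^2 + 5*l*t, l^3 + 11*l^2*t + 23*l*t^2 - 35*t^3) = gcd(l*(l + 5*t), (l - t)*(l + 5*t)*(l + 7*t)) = l + 5*t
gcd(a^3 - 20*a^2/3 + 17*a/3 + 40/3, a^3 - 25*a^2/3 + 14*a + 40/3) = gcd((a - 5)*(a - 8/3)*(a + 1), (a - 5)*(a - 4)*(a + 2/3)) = a - 5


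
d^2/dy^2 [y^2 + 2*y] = 2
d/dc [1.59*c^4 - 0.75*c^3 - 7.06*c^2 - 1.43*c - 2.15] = 6.36*c^3 - 2.25*c^2 - 14.12*c - 1.43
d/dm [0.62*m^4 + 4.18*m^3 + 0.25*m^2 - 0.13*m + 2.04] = 2.48*m^3 + 12.54*m^2 + 0.5*m - 0.13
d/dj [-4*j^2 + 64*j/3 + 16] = 64/3 - 8*j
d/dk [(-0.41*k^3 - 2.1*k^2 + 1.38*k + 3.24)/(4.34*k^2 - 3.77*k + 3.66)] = (-1.7794*k^4 + 3.0914*k^3 - 2.574*k^2 - 43.4952*k + 17.2656)/(18.8356*k^4 - 32.7236*k^3 + 45.9817*k^2 - 27.5964*k + 13.3956)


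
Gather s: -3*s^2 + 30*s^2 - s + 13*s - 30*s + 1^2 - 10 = 27*s^2 - 18*s - 9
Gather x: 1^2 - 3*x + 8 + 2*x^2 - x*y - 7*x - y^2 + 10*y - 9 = 2*x^2 + x*(-y - 10) - y^2 + 10*y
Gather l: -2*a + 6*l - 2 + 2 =-2*a + 6*l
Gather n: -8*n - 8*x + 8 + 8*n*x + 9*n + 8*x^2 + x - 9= n*(8*x + 1) + 8*x^2 - 7*x - 1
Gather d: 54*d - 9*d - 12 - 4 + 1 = 45*d - 15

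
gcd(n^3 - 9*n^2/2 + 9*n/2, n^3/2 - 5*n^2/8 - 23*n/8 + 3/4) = n - 3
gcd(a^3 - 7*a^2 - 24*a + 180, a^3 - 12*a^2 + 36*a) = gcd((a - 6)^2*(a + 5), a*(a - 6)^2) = a^2 - 12*a + 36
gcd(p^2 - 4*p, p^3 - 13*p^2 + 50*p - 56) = p - 4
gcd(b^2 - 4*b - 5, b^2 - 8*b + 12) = 1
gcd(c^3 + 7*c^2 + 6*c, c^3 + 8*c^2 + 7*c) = c^2 + c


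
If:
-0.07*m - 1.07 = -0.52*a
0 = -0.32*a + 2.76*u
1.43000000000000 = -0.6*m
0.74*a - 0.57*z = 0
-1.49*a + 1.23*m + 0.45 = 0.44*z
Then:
No Solution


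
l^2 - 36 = (l - 6)*(l + 6)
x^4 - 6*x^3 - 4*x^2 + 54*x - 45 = (x - 5)*(x - 3)*(x - 1)*(x + 3)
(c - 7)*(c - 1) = c^2 - 8*c + 7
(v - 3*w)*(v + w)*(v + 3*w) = v^3 + v^2*w - 9*v*w^2 - 9*w^3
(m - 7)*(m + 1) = m^2 - 6*m - 7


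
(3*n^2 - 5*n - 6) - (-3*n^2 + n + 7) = 6*n^2 - 6*n - 13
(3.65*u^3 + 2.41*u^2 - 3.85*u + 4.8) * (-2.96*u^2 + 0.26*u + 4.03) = -10.804*u^5 - 6.1846*u^4 + 26.7321*u^3 - 5.4967*u^2 - 14.2675*u + 19.344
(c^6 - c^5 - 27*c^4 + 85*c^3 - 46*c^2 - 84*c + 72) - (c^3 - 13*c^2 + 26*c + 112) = c^6 - c^5 - 27*c^4 + 84*c^3 - 33*c^2 - 110*c - 40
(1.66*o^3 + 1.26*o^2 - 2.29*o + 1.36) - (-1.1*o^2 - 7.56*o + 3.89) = 1.66*o^3 + 2.36*o^2 + 5.27*o - 2.53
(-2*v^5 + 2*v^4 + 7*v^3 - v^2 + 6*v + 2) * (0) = 0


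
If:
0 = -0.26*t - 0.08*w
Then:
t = -0.307692307692308*w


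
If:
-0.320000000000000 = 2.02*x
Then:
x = -0.16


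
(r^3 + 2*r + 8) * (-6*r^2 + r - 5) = -6*r^5 + r^4 - 17*r^3 - 46*r^2 - 2*r - 40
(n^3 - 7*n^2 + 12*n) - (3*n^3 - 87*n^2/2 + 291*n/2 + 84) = -2*n^3 + 73*n^2/2 - 267*n/2 - 84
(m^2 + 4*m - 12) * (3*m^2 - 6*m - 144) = 3*m^4 + 6*m^3 - 204*m^2 - 504*m + 1728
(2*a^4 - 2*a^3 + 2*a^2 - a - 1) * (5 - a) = -2*a^5 + 12*a^4 - 12*a^3 + 11*a^2 - 4*a - 5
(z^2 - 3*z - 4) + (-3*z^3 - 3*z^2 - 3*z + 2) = -3*z^3 - 2*z^2 - 6*z - 2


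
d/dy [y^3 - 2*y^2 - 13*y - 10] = 3*y^2 - 4*y - 13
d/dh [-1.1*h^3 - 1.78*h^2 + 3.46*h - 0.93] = -3.3*h^2 - 3.56*h + 3.46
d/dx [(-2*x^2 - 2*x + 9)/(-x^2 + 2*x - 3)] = 6*(-x^2 + 5*x - 2)/(x^4 - 4*x^3 + 10*x^2 - 12*x + 9)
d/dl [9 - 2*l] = -2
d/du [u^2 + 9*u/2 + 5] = 2*u + 9/2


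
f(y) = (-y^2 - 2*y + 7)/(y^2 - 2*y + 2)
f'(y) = (2 - 2*y)*(-y^2 - 2*y + 7)/(y^2 - 2*y + 2)^2 + (-2*y - 2)/(y^2 - 2*y + 2) = 2*(2*y^2 - 9*y + 5)/(y^4 - 4*y^3 + 8*y^2 - 8*y + 4)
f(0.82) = 4.54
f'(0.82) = -1.94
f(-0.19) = 3.04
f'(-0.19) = 2.32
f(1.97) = -0.42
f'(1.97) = -2.64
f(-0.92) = 1.71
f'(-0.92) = 1.36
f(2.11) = -0.75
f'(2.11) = -2.04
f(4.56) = -1.68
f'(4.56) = 0.06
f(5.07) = -1.64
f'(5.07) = 0.07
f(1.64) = 0.73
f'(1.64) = -4.41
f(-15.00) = -0.73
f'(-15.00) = 0.02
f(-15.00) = -0.73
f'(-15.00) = 0.02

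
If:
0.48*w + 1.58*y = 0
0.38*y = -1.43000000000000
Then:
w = 12.39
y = -3.76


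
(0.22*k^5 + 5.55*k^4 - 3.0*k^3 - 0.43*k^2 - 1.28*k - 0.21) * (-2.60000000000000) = -0.572*k^5 - 14.43*k^4 + 7.8*k^3 + 1.118*k^2 + 3.328*k + 0.546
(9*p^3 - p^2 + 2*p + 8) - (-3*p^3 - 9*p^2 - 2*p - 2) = 12*p^3 + 8*p^2 + 4*p + 10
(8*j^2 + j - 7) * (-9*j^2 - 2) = -72*j^4 - 9*j^3 + 47*j^2 - 2*j + 14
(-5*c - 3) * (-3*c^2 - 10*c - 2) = 15*c^3 + 59*c^2 + 40*c + 6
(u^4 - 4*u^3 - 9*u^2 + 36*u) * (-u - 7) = -u^5 - 3*u^4 + 37*u^3 + 27*u^2 - 252*u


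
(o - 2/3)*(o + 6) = o^2 + 16*o/3 - 4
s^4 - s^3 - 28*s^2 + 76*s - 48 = (s - 4)*(s - 2)*(s - 1)*(s + 6)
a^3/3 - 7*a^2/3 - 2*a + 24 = (a/3 + 1)*(a - 6)*(a - 4)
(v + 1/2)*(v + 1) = v^2 + 3*v/2 + 1/2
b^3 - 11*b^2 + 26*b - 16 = (b - 8)*(b - 2)*(b - 1)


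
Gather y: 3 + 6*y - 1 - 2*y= 4*y + 2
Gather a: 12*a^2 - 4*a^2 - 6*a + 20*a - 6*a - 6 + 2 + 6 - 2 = 8*a^2 + 8*a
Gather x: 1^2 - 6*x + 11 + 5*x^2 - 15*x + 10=5*x^2 - 21*x + 22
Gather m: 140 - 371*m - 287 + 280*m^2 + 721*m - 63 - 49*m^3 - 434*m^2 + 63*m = -49*m^3 - 154*m^2 + 413*m - 210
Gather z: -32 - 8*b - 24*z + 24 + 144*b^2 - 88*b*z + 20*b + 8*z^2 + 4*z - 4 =144*b^2 + 12*b + 8*z^2 + z*(-88*b - 20) - 12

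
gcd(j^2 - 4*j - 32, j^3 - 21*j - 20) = j + 4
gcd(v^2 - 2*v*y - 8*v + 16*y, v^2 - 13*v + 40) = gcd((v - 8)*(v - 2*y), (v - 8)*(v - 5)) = v - 8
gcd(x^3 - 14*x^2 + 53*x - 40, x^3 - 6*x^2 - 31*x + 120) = x - 8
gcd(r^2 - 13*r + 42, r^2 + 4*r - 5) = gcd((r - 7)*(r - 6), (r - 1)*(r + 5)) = 1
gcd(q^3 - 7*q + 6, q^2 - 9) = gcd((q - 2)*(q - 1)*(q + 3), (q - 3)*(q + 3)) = q + 3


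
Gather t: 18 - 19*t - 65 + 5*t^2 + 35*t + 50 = 5*t^2 + 16*t + 3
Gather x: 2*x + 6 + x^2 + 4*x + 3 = x^2 + 6*x + 9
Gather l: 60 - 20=40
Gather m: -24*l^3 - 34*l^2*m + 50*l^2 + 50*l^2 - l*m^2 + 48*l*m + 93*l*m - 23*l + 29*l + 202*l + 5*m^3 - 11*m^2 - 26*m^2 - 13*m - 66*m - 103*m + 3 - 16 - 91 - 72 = -24*l^3 + 100*l^2 + 208*l + 5*m^3 + m^2*(-l - 37) + m*(-34*l^2 + 141*l - 182) - 176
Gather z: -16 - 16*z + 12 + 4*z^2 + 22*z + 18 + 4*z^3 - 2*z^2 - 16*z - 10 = 4*z^3 + 2*z^2 - 10*z + 4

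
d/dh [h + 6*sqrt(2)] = 1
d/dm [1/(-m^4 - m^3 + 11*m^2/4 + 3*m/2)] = 8*(8*m^3 + 6*m^2 - 11*m - 3)/(m^2*(4*m^3 + 4*m^2 - 11*m - 6)^2)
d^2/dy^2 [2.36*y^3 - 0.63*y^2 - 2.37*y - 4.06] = 14.16*y - 1.26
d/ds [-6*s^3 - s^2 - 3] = 2*s*(-9*s - 1)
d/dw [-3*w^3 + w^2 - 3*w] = -9*w^2 + 2*w - 3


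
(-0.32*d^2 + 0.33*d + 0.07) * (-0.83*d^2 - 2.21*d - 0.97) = 0.2656*d^4 + 0.4333*d^3 - 0.477*d^2 - 0.4748*d - 0.0679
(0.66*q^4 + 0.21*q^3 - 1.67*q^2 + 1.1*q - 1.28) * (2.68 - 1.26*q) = -0.8316*q^5 + 1.5042*q^4 + 2.667*q^3 - 5.8616*q^2 + 4.5608*q - 3.4304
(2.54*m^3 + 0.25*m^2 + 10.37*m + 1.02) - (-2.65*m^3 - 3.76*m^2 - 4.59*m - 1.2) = 5.19*m^3 + 4.01*m^2 + 14.96*m + 2.22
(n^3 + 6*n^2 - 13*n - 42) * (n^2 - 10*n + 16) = n^5 - 4*n^4 - 57*n^3 + 184*n^2 + 212*n - 672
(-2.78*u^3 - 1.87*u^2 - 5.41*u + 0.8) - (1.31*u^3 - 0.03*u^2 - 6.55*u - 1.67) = -4.09*u^3 - 1.84*u^2 + 1.14*u + 2.47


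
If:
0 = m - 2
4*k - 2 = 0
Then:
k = 1/2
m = 2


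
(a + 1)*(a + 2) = a^2 + 3*a + 2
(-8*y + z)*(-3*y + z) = 24*y^2 - 11*y*z + z^2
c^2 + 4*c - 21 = (c - 3)*(c + 7)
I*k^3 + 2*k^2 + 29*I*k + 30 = (k - 6*I)*(k + 5*I)*(I*k + 1)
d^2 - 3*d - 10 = (d - 5)*(d + 2)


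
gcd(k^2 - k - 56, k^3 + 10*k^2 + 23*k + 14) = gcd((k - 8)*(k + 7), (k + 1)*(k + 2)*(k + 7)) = k + 7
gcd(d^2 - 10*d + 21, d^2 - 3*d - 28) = d - 7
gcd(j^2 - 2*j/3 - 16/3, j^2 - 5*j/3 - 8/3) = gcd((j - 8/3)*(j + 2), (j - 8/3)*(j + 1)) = j - 8/3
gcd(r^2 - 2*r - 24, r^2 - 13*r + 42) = r - 6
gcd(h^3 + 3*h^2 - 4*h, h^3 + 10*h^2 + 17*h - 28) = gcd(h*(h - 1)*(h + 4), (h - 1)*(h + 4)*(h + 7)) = h^2 + 3*h - 4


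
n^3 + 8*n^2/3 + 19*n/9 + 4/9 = (n + 1/3)*(n + 1)*(n + 4/3)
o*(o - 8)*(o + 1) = o^3 - 7*o^2 - 8*o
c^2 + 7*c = c*(c + 7)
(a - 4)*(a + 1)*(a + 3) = a^3 - 13*a - 12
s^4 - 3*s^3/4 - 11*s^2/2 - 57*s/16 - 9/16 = (s - 3)*(s + 1/4)*(s + 1/2)*(s + 3/2)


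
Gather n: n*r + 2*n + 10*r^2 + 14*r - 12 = n*(r + 2) + 10*r^2 + 14*r - 12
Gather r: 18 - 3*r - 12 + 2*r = 6 - r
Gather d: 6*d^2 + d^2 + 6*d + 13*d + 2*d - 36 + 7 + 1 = 7*d^2 + 21*d - 28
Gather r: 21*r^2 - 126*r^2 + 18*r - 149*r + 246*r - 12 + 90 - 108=-105*r^2 + 115*r - 30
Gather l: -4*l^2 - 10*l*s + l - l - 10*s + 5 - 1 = -4*l^2 - 10*l*s - 10*s + 4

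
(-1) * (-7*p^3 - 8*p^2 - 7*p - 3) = 7*p^3 + 8*p^2 + 7*p + 3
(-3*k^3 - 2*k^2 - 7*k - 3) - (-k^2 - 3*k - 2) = -3*k^3 - k^2 - 4*k - 1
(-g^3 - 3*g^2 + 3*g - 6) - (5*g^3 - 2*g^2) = -6*g^3 - g^2 + 3*g - 6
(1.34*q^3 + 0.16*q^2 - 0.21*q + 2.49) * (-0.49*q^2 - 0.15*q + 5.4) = -0.6566*q^5 - 0.2794*q^4 + 7.3149*q^3 - 0.3246*q^2 - 1.5075*q + 13.446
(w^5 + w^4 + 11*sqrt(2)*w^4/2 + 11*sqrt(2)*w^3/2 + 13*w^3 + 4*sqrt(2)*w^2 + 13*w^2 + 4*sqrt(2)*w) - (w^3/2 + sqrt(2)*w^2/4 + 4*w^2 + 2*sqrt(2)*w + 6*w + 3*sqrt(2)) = w^5 + w^4 + 11*sqrt(2)*w^4/2 + 11*sqrt(2)*w^3/2 + 25*w^3/2 + 15*sqrt(2)*w^2/4 + 9*w^2 - 6*w + 2*sqrt(2)*w - 3*sqrt(2)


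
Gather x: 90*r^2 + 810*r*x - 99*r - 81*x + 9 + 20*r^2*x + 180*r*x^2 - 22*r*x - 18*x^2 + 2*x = 90*r^2 - 99*r + x^2*(180*r - 18) + x*(20*r^2 + 788*r - 79) + 9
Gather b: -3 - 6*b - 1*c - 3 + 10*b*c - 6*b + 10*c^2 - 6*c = b*(10*c - 12) + 10*c^2 - 7*c - 6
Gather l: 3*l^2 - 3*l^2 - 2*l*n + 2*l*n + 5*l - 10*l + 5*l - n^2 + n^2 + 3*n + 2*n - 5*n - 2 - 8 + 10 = 0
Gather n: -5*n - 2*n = -7*n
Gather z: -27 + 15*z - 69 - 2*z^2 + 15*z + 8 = -2*z^2 + 30*z - 88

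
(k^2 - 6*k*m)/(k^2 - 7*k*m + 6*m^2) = k/(k - m)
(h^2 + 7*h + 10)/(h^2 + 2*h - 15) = (h + 2)/(h - 3)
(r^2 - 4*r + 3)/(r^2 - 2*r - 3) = (r - 1)/(r + 1)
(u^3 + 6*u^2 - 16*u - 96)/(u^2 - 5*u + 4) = (u^2 + 10*u + 24)/(u - 1)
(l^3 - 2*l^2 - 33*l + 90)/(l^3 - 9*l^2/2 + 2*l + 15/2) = 2*(l^2 + l - 30)/(2*l^2 - 3*l - 5)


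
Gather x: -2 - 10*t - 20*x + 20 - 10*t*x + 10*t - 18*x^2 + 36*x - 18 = -18*x^2 + x*(16 - 10*t)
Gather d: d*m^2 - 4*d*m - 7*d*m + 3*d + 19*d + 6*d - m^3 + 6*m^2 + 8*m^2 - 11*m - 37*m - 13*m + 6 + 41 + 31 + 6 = d*(m^2 - 11*m + 28) - m^3 + 14*m^2 - 61*m + 84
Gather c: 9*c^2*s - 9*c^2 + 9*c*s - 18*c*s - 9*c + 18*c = c^2*(9*s - 9) + c*(9 - 9*s)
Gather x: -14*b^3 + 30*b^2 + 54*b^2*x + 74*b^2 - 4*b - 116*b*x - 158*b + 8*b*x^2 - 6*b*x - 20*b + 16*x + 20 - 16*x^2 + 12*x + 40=-14*b^3 + 104*b^2 - 182*b + x^2*(8*b - 16) + x*(54*b^2 - 122*b + 28) + 60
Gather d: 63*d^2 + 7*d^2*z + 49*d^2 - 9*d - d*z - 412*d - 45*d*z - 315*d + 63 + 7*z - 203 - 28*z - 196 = d^2*(7*z + 112) + d*(-46*z - 736) - 21*z - 336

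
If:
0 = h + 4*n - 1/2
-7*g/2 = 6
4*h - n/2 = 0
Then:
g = -12/7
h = 1/66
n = 4/33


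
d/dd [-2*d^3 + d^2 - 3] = 2*d*(1 - 3*d)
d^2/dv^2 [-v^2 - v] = -2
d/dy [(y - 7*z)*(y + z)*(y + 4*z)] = 3*y^2 - 4*y*z - 31*z^2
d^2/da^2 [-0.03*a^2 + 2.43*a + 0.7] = -0.0600000000000000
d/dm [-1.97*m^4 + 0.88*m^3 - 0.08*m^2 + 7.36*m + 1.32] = -7.88*m^3 + 2.64*m^2 - 0.16*m + 7.36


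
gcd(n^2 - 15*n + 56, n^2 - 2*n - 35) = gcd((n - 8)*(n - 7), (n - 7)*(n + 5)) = n - 7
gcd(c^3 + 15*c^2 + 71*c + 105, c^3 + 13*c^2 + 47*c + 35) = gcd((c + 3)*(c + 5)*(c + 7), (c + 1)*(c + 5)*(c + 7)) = c^2 + 12*c + 35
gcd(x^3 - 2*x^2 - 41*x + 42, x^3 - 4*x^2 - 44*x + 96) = x + 6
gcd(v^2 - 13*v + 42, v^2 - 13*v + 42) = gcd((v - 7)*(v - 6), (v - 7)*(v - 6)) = v^2 - 13*v + 42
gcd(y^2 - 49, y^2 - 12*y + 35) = y - 7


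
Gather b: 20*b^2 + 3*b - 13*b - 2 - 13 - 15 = 20*b^2 - 10*b - 30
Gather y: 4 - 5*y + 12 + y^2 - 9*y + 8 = y^2 - 14*y + 24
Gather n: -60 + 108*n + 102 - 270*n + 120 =162 - 162*n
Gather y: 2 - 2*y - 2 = -2*y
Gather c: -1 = -1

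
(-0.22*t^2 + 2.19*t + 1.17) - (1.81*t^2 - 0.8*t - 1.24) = -2.03*t^2 + 2.99*t + 2.41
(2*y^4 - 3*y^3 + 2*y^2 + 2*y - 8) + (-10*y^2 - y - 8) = 2*y^4 - 3*y^3 - 8*y^2 + y - 16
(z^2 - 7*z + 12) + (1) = z^2 - 7*z + 13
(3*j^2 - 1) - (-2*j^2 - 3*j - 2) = 5*j^2 + 3*j + 1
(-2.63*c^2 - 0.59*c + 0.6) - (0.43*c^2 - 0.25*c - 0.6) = -3.06*c^2 - 0.34*c + 1.2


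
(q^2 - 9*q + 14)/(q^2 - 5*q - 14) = (q - 2)/(q + 2)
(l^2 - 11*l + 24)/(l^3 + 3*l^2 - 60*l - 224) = (l - 3)/(l^2 + 11*l + 28)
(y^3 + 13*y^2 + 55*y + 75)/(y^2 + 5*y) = y + 8 + 15/y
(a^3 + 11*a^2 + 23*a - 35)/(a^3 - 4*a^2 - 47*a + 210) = (a^2 + 4*a - 5)/(a^2 - 11*a + 30)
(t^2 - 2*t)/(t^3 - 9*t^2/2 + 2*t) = 2*(t - 2)/(2*t^2 - 9*t + 4)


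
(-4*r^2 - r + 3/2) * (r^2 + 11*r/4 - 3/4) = -4*r^4 - 12*r^3 + 7*r^2/4 + 39*r/8 - 9/8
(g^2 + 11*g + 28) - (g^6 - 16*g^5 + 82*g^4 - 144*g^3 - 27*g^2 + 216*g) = -g^6 + 16*g^5 - 82*g^4 + 144*g^3 + 28*g^2 - 205*g + 28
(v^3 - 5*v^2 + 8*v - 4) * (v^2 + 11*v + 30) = v^5 + 6*v^4 - 17*v^3 - 66*v^2 + 196*v - 120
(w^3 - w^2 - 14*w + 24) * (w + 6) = w^4 + 5*w^3 - 20*w^2 - 60*w + 144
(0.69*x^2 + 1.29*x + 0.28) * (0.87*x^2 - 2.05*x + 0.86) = 0.6003*x^4 - 0.2922*x^3 - 1.8075*x^2 + 0.5354*x + 0.2408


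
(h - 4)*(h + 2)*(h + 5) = h^3 + 3*h^2 - 18*h - 40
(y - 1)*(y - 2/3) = y^2 - 5*y/3 + 2/3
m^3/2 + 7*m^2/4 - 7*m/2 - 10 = (m/2 + 1)*(m - 5/2)*(m + 4)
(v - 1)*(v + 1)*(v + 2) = v^3 + 2*v^2 - v - 2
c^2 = c^2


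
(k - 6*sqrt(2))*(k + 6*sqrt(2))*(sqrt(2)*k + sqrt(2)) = sqrt(2)*k^3 + sqrt(2)*k^2 - 72*sqrt(2)*k - 72*sqrt(2)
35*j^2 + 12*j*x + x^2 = (5*j + x)*(7*j + x)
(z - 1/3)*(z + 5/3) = z^2 + 4*z/3 - 5/9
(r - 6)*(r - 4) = r^2 - 10*r + 24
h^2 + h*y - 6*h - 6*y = (h - 6)*(h + y)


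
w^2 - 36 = (w - 6)*(w + 6)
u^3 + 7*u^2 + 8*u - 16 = (u - 1)*(u + 4)^2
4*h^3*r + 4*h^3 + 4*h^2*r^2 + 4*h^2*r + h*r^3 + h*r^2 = (2*h + r)^2*(h*r + h)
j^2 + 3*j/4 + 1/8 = (j + 1/4)*(j + 1/2)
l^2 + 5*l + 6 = (l + 2)*(l + 3)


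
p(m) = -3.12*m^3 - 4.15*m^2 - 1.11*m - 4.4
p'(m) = -9.36*m^2 - 8.3*m - 1.11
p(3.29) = -164.08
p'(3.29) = -129.73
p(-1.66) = 0.28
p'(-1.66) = -13.12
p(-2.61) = 25.70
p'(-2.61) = -43.21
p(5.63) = -698.97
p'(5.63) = -344.52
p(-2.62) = 26.13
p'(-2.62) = -43.61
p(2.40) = -74.10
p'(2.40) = -74.94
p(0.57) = -6.96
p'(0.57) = -8.88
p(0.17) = -4.72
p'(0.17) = -2.79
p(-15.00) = 9608.50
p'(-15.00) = -1982.61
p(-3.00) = 45.82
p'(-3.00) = -60.45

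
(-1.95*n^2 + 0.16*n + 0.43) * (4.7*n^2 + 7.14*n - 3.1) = -9.165*n^4 - 13.171*n^3 + 9.2084*n^2 + 2.5742*n - 1.333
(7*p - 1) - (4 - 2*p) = 9*p - 5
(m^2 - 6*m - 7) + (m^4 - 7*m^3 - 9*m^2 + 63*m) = m^4 - 7*m^3 - 8*m^2 + 57*m - 7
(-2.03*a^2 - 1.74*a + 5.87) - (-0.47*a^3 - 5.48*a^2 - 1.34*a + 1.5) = 0.47*a^3 + 3.45*a^2 - 0.4*a + 4.37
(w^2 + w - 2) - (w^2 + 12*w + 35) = -11*w - 37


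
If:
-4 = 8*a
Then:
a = -1/2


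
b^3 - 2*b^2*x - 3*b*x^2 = b*(b - 3*x)*(b + x)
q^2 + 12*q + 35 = (q + 5)*(q + 7)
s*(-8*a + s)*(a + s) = -8*a^2*s - 7*a*s^2 + s^3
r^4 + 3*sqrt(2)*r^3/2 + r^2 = r^2*(r + sqrt(2)/2)*(r + sqrt(2))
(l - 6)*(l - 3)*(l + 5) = l^3 - 4*l^2 - 27*l + 90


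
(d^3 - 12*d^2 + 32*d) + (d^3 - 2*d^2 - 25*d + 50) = 2*d^3 - 14*d^2 + 7*d + 50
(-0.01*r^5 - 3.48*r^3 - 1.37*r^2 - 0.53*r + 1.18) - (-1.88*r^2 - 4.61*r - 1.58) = -0.01*r^5 - 3.48*r^3 + 0.51*r^2 + 4.08*r + 2.76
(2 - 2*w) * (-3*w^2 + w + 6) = 6*w^3 - 8*w^2 - 10*w + 12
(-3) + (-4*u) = -4*u - 3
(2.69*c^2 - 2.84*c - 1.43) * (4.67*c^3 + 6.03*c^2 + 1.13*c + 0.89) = 12.5623*c^5 + 2.9579*c^4 - 20.7636*c^3 - 9.438*c^2 - 4.1435*c - 1.2727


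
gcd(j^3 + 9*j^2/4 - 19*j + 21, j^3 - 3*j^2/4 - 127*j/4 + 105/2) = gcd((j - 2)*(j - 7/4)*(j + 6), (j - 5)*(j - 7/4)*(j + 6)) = j^2 + 17*j/4 - 21/2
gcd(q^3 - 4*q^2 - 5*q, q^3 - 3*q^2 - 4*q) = q^2 + q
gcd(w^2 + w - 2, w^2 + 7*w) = 1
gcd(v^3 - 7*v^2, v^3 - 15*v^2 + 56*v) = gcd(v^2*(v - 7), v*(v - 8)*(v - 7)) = v^2 - 7*v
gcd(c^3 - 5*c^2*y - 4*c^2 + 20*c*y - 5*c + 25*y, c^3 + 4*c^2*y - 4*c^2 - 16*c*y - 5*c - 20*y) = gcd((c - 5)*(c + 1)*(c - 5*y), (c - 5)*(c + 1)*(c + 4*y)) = c^2 - 4*c - 5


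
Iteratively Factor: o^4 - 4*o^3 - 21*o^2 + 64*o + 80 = (o - 4)*(o^3 - 21*o - 20) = (o - 4)*(o + 4)*(o^2 - 4*o - 5) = (o - 5)*(o - 4)*(o + 4)*(o + 1)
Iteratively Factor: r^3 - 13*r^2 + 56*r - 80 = (r - 4)*(r^2 - 9*r + 20) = (r - 4)^2*(r - 5)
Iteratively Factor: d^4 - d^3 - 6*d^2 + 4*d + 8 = (d - 2)*(d^3 + d^2 - 4*d - 4) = (d - 2)^2*(d^2 + 3*d + 2) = (d - 2)^2*(d + 2)*(d + 1)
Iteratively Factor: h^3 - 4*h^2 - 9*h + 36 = (h - 3)*(h^2 - h - 12) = (h - 4)*(h - 3)*(h + 3)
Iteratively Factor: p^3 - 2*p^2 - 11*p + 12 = (p + 3)*(p^2 - 5*p + 4) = (p - 1)*(p + 3)*(p - 4)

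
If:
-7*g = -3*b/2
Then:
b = 14*g/3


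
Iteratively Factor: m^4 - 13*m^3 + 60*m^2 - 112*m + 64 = (m - 4)*(m^3 - 9*m^2 + 24*m - 16) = (m - 4)^2*(m^2 - 5*m + 4) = (m - 4)^2*(m - 1)*(m - 4)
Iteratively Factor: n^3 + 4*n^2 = (n)*(n^2 + 4*n) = n^2*(n + 4)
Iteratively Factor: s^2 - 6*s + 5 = (s - 5)*(s - 1)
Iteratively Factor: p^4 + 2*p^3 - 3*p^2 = (p)*(p^3 + 2*p^2 - 3*p) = p^2*(p^2 + 2*p - 3) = p^2*(p - 1)*(p + 3)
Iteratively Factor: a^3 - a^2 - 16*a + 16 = (a - 4)*(a^2 + 3*a - 4) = (a - 4)*(a + 4)*(a - 1)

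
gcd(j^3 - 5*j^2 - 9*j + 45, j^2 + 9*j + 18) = j + 3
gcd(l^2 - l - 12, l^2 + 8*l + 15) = l + 3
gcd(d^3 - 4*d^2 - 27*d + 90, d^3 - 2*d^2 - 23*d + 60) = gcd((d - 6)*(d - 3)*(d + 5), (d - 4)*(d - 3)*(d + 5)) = d^2 + 2*d - 15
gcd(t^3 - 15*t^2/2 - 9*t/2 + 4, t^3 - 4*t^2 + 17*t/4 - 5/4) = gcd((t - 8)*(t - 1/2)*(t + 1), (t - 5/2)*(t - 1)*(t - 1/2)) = t - 1/2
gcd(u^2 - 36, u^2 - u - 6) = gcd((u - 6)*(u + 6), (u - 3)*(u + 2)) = 1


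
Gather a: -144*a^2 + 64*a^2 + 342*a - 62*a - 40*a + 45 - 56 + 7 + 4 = -80*a^2 + 240*a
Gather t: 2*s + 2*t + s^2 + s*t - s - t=s^2 + s + t*(s + 1)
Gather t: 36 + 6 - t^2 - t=-t^2 - t + 42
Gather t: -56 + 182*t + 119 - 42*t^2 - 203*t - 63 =-42*t^2 - 21*t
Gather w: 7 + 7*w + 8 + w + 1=8*w + 16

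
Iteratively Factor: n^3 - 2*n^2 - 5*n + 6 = (n - 3)*(n^2 + n - 2) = (n - 3)*(n - 1)*(n + 2)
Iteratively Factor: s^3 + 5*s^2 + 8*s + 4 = (s + 2)*(s^2 + 3*s + 2) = (s + 1)*(s + 2)*(s + 2)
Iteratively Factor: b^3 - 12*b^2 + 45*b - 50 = (b - 5)*(b^2 - 7*b + 10) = (b - 5)*(b - 2)*(b - 5)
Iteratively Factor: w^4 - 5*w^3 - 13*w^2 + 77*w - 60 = (w - 1)*(w^3 - 4*w^2 - 17*w + 60) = (w - 1)*(w + 4)*(w^2 - 8*w + 15) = (w - 3)*(w - 1)*(w + 4)*(w - 5)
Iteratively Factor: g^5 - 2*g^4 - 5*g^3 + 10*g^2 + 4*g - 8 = (g - 2)*(g^4 - 5*g^2 + 4) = (g - 2)^2*(g^3 + 2*g^2 - g - 2) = (g - 2)^2*(g - 1)*(g^2 + 3*g + 2) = (g - 2)^2*(g - 1)*(g + 2)*(g + 1)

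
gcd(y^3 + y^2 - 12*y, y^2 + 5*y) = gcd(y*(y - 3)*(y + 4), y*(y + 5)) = y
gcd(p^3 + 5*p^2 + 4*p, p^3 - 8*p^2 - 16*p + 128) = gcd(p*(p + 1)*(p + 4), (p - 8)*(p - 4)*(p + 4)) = p + 4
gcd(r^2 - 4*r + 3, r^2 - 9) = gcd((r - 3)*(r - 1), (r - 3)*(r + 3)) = r - 3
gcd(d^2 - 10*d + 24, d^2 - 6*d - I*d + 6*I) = d - 6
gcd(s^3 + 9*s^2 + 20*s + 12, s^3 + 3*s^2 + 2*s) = s^2 + 3*s + 2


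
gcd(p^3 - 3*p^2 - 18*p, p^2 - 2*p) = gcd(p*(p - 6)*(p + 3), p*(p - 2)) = p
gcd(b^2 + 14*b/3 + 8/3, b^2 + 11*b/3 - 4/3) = b + 4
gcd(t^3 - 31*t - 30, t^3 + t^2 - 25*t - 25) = t^2 + 6*t + 5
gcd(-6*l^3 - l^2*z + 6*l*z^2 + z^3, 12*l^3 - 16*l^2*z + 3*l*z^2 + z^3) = -6*l^2 + 5*l*z + z^2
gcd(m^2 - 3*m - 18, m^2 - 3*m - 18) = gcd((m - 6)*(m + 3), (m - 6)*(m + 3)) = m^2 - 3*m - 18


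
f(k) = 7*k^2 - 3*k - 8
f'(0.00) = -3.00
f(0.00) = -8.00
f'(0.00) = -3.00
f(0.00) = -8.00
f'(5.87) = 79.18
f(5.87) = 215.59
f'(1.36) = 16.04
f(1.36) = 0.87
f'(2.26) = 28.64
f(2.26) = 20.97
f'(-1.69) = -26.66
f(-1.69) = 17.06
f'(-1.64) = -25.96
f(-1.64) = 15.75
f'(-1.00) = -17.00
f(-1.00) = 2.00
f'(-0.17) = -5.38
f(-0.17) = -7.29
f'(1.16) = 13.24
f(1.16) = -2.06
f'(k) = 14*k - 3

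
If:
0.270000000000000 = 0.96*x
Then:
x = 0.28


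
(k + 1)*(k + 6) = k^2 + 7*k + 6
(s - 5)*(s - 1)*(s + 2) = s^3 - 4*s^2 - 7*s + 10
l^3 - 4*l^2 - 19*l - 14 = (l - 7)*(l + 1)*(l + 2)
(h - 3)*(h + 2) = h^2 - h - 6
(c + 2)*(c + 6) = c^2 + 8*c + 12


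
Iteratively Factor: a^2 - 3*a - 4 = (a + 1)*(a - 4)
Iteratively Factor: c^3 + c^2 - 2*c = (c + 2)*(c^2 - c) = c*(c + 2)*(c - 1)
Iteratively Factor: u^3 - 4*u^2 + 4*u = (u - 2)*(u^2 - 2*u) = u*(u - 2)*(u - 2)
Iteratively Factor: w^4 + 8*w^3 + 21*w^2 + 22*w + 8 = (w + 2)*(w^3 + 6*w^2 + 9*w + 4) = (w + 1)*(w + 2)*(w^2 + 5*w + 4) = (w + 1)*(w + 2)*(w + 4)*(w + 1)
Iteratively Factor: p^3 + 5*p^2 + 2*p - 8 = (p + 2)*(p^2 + 3*p - 4) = (p - 1)*(p + 2)*(p + 4)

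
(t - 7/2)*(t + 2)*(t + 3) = t^3 + 3*t^2/2 - 23*t/2 - 21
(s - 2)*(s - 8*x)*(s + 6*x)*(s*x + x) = s^4*x - 2*s^3*x^2 - s^3*x - 48*s^2*x^3 + 2*s^2*x^2 - 2*s^2*x + 48*s*x^3 + 4*s*x^2 + 96*x^3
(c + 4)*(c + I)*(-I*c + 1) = -I*c^3 + 2*c^2 - 4*I*c^2 + 8*c + I*c + 4*I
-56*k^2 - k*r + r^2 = (-8*k + r)*(7*k + r)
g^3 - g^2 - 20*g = g*(g - 5)*(g + 4)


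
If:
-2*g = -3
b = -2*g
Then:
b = -3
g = 3/2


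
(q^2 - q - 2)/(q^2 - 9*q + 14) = (q + 1)/(q - 7)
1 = 1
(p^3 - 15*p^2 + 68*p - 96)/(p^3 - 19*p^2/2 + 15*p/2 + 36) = 2*(p - 4)/(2*p + 3)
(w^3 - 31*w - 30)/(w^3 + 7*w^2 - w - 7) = (w^2 - w - 30)/(w^2 + 6*w - 7)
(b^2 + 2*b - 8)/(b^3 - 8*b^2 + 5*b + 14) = (b + 4)/(b^2 - 6*b - 7)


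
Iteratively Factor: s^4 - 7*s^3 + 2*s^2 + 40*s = (s + 2)*(s^3 - 9*s^2 + 20*s) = (s - 5)*(s + 2)*(s^2 - 4*s) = (s - 5)*(s - 4)*(s + 2)*(s)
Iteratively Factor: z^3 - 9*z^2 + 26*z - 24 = (z - 2)*(z^2 - 7*z + 12) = (z - 3)*(z - 2)*(z - 4)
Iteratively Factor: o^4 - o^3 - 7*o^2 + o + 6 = (o - 1)*(o^3 - 7*o - 6) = (o - 1)*(o + 1)*(o^2 - o - 6) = (o - 3)*(o - 1)*(o + 1)*(o + 2)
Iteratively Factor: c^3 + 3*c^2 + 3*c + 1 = (c + 1)*(c^2 + 2*c + 1) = (c + 1)^2*(c + 1)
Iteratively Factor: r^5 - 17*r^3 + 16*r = (r)*(r^4 - 17*r^2 + 16) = r*(r + 1)*(r^3 - r^2 - 16*r + 16) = r*(r - 4)*(r + 1)*(r^2 + 3*r - 4) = r*(r - 4)*(r + 1)*(r + 4)*(r - 1)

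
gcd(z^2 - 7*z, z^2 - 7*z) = z^2 - 7*z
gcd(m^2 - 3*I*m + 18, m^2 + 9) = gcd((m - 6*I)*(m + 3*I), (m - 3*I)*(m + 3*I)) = m + 3*I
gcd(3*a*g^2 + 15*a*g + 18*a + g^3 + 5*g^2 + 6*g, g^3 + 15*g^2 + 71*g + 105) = g + 3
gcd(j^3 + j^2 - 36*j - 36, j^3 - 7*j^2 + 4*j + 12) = j^2 - 5*j - 6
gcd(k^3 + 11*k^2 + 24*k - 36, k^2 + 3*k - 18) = k + 6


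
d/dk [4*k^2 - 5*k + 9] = 8*k - 5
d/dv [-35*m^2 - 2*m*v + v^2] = -2*m + 2*v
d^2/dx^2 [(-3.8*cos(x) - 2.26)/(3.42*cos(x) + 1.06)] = (-3.923272*cos(x) + 6.329052*cos(2*x) - 18.987156)/(40.001688*cos(x)^3 + 37.194552*cos(x)^2 + 11.528136*cos(x) + 1.191016)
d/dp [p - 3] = 1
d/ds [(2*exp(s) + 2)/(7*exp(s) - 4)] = -22*exp(s)/(7*exp(s) - 4)^2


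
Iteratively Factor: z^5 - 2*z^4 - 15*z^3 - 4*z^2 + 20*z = (z - 5)*(z^4 + 3*z^3 - 4*z) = (z - 5)*(z + 2)*(z^3 + z^2 - 2*z) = (z - 5)*(z + 2)^2*(z^2 - z) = (z - 5)*(z - 1)*(z + 2)^2*(z)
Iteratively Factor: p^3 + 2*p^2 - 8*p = (p - 2)*(p^2 + 4*p) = (p - 2)*(p + 4)*(p)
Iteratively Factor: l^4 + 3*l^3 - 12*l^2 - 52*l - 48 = (l + 2)*(l^3 + l^2 - 14*l - 24) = (l + 2)^2*(l^2 - l - 12) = (l - 4)*(l + 2)^2*(l + 3)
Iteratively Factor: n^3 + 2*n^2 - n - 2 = (n + 1)*(n^2 + n - 2) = (n - 1)*(n + 1)*(n + 2)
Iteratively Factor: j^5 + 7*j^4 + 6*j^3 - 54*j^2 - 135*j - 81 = (j + 3)*(j^4 + 4*j^3 - 6*j^2 - 36*j - 27) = (j + 3)^2*(j^3 + j^2 - 9*j - 9) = (j + 3)^3*(j^2 - 2*j - 3) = (j - 3)*(j + 3)^3*(j + 1)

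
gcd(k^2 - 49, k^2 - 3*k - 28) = k - 7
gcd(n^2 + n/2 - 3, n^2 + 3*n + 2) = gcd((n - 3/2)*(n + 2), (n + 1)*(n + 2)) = n + 2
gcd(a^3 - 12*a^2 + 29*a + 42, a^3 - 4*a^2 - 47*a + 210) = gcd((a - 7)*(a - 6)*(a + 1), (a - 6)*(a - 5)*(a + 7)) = a - 6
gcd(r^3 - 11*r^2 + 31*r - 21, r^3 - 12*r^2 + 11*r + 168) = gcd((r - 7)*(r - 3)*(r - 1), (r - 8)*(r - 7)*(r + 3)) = r - 7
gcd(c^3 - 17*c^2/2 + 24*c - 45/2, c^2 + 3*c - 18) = c - 3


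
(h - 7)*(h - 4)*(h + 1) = h^3 - 10*h^2 + 17*h + 28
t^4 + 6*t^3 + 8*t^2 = t^2*(t + 2)*(t + 4)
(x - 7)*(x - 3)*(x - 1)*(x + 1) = x^4 - 10*x^3 + 20*x^2 + 10*x - 21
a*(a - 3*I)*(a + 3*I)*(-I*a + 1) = -I*a^4 + a^3 - 9*I*a^2 + 9*a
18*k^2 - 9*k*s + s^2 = (-6*k + s)*(-3*k + s)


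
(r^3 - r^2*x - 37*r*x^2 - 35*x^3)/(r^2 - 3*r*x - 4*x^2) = (-r^2 + 2*r*x + 35*x^2)/(-r + 4*x)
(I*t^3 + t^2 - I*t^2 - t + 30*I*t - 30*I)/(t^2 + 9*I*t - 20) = (I*t^2 + t*(6 - I) - 6)/(t + 4*I)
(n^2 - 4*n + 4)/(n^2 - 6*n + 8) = (n - 2)/(n - 4)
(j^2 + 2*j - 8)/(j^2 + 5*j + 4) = (j - 2)/(j + 1)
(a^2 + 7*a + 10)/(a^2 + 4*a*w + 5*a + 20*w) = (a + 2)/(a + 4*w)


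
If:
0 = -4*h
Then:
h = 0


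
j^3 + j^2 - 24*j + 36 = (j - 3)*(j - 2)*(j + 6)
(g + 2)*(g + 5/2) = g^2 + 9*g/2 + 5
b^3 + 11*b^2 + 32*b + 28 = (b + 2)^2*(b + 7)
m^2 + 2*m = m*(m + 2)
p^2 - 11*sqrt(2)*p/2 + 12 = (p - 4*sqrt(2))*(p - 3*sqrt(2)/2)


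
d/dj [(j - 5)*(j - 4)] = 2*j - 9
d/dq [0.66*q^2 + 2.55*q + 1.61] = 1.32*q + 2.55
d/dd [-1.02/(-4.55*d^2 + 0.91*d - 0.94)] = (0.9282 - 9.282*d)/(4.55*d^2 - 0.91*d + 0.94)^2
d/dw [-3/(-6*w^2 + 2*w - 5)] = 6*(1 - 6*w)/(6*w^2 - 2*w + 5)^2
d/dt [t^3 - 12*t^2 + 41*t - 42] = 3*t^2 - 24*t + 41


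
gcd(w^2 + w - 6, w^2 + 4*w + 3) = w + 3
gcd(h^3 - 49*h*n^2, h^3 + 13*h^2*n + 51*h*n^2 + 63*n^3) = h + 7*n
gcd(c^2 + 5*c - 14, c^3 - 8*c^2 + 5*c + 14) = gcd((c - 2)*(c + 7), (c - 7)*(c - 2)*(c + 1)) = c - 2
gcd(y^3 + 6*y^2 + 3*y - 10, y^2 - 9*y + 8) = y - 1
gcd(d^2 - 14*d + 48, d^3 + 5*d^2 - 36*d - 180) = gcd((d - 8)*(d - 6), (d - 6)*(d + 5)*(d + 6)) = d - 6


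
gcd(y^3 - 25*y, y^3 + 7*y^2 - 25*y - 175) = y^2 - 25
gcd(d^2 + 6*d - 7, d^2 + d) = 1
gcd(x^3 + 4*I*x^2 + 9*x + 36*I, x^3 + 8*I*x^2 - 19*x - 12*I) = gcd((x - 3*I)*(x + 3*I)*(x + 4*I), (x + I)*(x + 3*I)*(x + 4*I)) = x^2 + 7*I*x - 12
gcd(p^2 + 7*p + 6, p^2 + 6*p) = p + 6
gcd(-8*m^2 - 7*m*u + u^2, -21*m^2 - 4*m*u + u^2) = 1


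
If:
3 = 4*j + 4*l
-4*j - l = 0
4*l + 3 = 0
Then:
No Solution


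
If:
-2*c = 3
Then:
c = -3/2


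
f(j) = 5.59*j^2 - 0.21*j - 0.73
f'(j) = 11.18*j - 0.21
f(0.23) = -0.48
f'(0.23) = 2.36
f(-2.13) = 25.08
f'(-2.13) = -24.02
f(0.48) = 0.46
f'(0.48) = 5.16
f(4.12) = 93.29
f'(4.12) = 45.85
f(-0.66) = 1.84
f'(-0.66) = -7.59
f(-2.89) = 46.57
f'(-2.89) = -32.52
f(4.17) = 95.60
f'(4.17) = 46.41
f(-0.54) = 1.01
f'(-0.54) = -6.25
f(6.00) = 199.25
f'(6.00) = 66.87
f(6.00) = 199.25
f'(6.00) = 66.87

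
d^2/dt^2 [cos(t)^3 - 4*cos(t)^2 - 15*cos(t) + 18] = 57*cos(t)/4 + 8*cos(2*t) - 9*cos(3*t)/4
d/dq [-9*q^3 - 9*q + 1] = -27*q^2 - 9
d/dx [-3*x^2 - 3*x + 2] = -6*x - 3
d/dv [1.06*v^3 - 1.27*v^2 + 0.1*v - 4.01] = 3.18*v^2 - 2.54*v + 0.1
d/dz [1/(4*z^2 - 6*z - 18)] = (3 - 4*z)/(2*(-2*z^2 + 3*z + 9)^2)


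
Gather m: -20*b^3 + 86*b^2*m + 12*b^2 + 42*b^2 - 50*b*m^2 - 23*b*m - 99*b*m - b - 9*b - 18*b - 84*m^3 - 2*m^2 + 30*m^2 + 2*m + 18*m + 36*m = -20*b^3 + 54*b^2 - 28*b - 84*m^3 + m^2*(28 - 50*b) + m*(86*b^2 - 122*b + 56)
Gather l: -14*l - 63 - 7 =-14*l - 70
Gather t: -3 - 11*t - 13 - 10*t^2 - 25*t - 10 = -10*t^2 - 36*t - 26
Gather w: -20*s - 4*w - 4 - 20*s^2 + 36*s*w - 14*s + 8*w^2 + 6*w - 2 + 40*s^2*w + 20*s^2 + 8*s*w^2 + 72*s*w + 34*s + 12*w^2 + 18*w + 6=w^2*(8*s + 20) + w*(40*s^2 + 108*s + 20)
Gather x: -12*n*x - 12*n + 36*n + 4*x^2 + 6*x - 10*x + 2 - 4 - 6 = 24*n + 4*x^2 + x*(-12*n - 4) - 8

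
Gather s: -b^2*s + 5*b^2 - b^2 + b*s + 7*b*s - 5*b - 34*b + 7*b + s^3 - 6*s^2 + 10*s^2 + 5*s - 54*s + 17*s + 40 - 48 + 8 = 4*b^2 - 32*b + s^3 + 4*s^2 + s*(-b^2 + 8*b - 32)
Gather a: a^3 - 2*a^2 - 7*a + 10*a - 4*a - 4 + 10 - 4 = a^3 - 2*a^2 - a + 2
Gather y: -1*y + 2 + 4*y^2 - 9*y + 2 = 4*y^2 - 10*y + 4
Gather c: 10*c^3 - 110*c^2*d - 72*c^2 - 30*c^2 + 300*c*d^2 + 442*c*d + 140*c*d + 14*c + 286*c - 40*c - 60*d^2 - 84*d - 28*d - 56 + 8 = 10*c^3 + c^2*(-110*d - 102) + c*(300*d^2 + 582*d + 260) - 60*d^2 - 112*d - 48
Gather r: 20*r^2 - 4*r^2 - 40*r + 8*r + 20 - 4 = 16*r^2 - 32*r + 16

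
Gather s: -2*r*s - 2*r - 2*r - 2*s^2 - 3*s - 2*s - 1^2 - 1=-4*r - 2*s^2 + s*(-2*r - 5) - 2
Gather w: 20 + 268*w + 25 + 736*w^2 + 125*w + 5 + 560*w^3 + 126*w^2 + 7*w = 560*w^3 + 862*w^2 + 400*w + 50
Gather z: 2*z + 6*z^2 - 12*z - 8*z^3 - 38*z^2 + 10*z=-8*z^3 - 32*z^2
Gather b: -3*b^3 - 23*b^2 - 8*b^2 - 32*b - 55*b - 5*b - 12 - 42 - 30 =-3*b^3 - 31*b^2 - 92*b - 84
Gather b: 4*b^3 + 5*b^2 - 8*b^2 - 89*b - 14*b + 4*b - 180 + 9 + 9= 4*b^3 - 3*b^2 - 99*b - 162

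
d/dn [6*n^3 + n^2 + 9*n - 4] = 18*n^2 + 2*n + 9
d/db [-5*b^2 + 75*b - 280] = 75 - 10*b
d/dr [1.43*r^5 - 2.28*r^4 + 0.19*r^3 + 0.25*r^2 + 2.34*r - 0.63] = 7.15*r^4 - 9.12*r^3 + 0.57*r^2 + 0.5*r + 2.34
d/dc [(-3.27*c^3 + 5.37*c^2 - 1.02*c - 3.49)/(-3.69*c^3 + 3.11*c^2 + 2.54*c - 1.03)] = (9.6456*c^4 - 24.1392*c^3 - 11.718*c^2 + 10.6456*c + 9.9152)/(13.6161*c^6 - 22.9518*c^5 - 9.0731*c^4 + 23.4002*c^3 + 0.0449999999999999*c^2 - 5.2324*c + 1.0609)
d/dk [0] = 0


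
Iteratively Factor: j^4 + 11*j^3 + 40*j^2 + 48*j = (j + 4)*(j^3 + 7*j^2 + 12*j) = (j + 4)^2*(j^2 + 3*j) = (j + 3)*(j + 4)^2*(j)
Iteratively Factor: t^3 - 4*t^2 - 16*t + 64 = (t + 4)*(t^2 - 8*t + 16) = (t - 4)*(t + 4)*(t - 4)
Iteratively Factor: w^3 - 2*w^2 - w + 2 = (w + 1)*(w^2 - 3*w + 2) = (w - 1)*(w + 1)*(w - 2)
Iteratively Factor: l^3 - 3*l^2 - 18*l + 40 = (l + 4)*(l^2 - 7*l + 10) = (l - 5)*(l + 4)*(l - 2)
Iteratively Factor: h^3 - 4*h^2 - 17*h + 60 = (h + 4)*(h^2 - 8*h + 15) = (h - 3)*(h + 4)*(h - 5)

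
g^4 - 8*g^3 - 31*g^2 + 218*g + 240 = (g - 8)*(g - 6)*(g + 1)*(g + 5)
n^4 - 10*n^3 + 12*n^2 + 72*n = n*(n - 6)^2*(n + 2)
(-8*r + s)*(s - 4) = -8*r*s + 32*r + s^2 - 4*s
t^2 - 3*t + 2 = (t - 2)*(t - 1)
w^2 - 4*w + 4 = (w - 2)^2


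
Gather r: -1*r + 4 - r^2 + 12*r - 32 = -r^2 + 11*r - 28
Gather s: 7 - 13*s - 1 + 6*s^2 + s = 6*s^2 - 12*s + 6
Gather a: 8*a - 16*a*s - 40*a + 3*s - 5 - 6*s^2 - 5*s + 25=a*(-16*s - 32) - 6*s^2 - 2*s + 20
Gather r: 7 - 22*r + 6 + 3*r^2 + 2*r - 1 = 3*r^2 - 20*r + 12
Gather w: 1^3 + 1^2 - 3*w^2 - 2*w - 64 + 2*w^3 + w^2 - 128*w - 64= 2*w^3 - 2*w^2 - 130*w - 126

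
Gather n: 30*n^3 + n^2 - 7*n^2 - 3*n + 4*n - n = 30*n^3 - 6*n^2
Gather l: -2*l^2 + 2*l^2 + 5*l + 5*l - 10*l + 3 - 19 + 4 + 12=0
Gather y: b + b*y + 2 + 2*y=b + y*(b + 2) + 2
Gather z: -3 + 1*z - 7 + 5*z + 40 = 6*z + 30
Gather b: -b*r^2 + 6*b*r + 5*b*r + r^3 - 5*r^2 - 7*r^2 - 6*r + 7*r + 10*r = b*(-r^2 + 11*r) + r^3 - 12*r^2 + 11*r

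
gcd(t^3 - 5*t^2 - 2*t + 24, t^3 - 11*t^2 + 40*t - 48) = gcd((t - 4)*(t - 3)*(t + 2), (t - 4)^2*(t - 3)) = t^2 - 7*t + 12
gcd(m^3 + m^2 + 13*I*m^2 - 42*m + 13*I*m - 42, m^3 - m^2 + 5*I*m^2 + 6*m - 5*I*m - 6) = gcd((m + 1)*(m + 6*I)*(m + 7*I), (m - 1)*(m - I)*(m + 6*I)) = m + 6*I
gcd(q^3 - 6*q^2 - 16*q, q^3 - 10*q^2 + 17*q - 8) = q - 8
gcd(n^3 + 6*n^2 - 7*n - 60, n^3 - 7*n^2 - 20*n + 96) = n^2 + n - 12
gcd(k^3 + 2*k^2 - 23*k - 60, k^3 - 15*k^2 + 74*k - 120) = k - 5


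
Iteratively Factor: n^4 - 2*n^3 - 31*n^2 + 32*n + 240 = (n - 4)*(n^3 + 2*n^2 - 23*n - 60) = (n - 4)*(n + 3)*(n^2 - n - 20) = (n - 4)*(n + 3)*(n + 4)*(n - 5)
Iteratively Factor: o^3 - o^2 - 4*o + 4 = (o - 1)*(o^2 - 4) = (o - 1)*(o + 2)*(o - 2)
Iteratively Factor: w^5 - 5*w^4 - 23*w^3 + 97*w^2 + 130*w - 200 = (w - 5)*(w^4 - 23*w^2 - 18*w + 40) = (w - 5)*(w + 4)*(w^3 - 4*w^2 - 7*w + 10) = (w - 5)^2*(w + 4)*(w^2 + w - 2) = (w - 5)^2*(w + 2)*(w + 4)*(w - 1)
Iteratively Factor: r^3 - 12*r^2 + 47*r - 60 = (r - 3)*(r^2 - 9*r + 20) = (r - 4)*(r - 3)*(r - 5)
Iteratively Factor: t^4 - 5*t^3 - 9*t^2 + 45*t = (t)*(t^3 - 5*t^2 - 9*t + 45) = t*(t - 5)*(t^2 - 9) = t*(t - 5)*(t + 3)*(t - 3)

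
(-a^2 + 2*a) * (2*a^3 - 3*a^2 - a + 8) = -2*a^5 + 7*a^4 - 5*a^3 - 10*a^2 + 16*a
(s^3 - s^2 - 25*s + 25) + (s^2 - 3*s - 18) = s^3 - 28*s + 7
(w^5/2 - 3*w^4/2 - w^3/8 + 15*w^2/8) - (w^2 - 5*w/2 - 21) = w^5/2 - 3*w^4/2 - w^3/8 + 7*w^2/8 + 5*w/2 + 21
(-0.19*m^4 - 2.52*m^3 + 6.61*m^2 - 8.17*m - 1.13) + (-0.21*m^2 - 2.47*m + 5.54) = -0.19*m^4 - 2.52*m^3 + 6.4*m^2 - 10.64*m + 4.41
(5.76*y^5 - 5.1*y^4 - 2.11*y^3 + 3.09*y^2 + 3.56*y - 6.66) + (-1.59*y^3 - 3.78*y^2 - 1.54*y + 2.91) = 5.76*y^5 - 5.1*y^4 - 3.7*y^3 - 0.69*y^2 + 2.02*y - 3.75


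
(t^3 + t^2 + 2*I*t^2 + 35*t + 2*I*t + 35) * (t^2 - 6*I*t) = t^5 + t^4 - 4*I*t^4 + 47*t^3 - 4*I*t^3 + 47*t^2 - 210*I*t^2 - 210*I*t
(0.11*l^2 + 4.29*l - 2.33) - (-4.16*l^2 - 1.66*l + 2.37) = 4.27*l^2 + 5.95*l - 4.7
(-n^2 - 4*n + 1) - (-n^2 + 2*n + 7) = -6*n - 6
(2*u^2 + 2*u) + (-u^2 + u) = u^2 + 3*u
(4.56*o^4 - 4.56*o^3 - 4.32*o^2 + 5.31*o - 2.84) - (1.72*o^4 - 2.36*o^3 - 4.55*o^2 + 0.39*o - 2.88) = 2.84*o^4 - 2.2*o^3 + 0.23*o^2 + 4.92*o + 0.04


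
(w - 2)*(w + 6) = w^2 + 4*w - 12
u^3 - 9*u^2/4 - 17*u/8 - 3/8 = (u - 3)*(u + 1/4)*(u + 1/2)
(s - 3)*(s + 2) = s^2 - s - 6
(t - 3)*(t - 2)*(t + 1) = t^3 - 4*t^2 + t + 6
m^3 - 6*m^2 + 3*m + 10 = (m - 5)*(m - 2)*(m + 1)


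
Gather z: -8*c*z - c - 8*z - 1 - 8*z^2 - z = -c - 8*z^2 + z*(-8*c - 9) - 1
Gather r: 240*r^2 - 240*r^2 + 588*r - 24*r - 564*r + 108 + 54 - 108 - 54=0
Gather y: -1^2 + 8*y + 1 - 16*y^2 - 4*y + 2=-16*y^2 + 4*y + 2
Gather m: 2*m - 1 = 2*m - 1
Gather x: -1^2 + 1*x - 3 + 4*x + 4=5*x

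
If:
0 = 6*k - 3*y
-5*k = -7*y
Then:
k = 0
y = 0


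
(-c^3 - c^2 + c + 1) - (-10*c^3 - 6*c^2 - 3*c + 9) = 9*c^3 + 5*c^2 + 4*c - 8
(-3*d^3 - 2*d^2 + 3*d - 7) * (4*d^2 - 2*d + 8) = -12*d^5 - 2*d^4 - 8*d^3 - 50*d^2 + 38*d - 56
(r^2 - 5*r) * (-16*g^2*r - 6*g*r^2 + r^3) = -16*g^2*r^3 + 80*g^2*r^2 - 6*g*r^4 + 30*g*r^3 + r^5 - 5*r^4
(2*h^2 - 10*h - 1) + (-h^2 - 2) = h^2 - 10*h - 3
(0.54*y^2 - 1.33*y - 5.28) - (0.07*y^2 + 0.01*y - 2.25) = 0.47*y^2 - 1.34*y - 3.03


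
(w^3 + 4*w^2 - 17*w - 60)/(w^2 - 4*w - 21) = (w^2 + w - 20)/(w - 7)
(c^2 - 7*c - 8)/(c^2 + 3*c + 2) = (c - 8)/(c + 2)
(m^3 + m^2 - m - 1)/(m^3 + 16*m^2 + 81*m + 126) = (m^3 + m^2 - m - 1)/(m^3 + 16*m^2 + 81*m + 126)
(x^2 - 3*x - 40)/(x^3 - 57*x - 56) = (x + 5)/(x^2 + 8*x + 7)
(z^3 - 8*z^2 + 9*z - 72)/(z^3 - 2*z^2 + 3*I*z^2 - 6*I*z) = (z^2 - z*(8 + 3*I) + 24*I)/(z*(z - 2))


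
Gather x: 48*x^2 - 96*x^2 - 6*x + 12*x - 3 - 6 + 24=-48*x^2 + 6*x + 15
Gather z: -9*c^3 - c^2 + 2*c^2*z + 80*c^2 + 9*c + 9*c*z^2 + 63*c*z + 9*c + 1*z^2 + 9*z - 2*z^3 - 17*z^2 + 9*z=-9*c^3 + 79*c^2 + 18*c - 2*z^3 + z^2*(9*c - 16) + z*(2*c^2 + 63*c + 18)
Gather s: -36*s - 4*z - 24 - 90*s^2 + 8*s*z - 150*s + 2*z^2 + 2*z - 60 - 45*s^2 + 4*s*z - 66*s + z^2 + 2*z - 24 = -135*s^2 + s*(12*z - 252) + 3*z^2 - 108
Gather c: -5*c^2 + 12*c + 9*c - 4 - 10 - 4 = -5*c^2 + 21*c - 18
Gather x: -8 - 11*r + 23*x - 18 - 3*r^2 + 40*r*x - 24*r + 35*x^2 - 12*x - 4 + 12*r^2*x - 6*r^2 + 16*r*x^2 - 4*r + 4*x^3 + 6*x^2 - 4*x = -9*r^2 - 39*r + 4*x^3 + x^2*(16*r + 41) + x*(12*r^2 + 40*r + 7) - 30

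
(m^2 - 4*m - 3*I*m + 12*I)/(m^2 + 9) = (m - 4)/(m + 3*I)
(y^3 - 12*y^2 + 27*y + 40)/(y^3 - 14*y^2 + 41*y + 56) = (y - 5)/(y - 7)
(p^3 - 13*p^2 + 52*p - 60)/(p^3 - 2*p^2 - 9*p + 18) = (p^2 - 11*p + 30)/(p^2 - 9)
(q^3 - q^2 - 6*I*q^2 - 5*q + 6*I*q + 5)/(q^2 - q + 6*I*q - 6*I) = (q^2 - 6*I*q - 5)/(q + 6*I)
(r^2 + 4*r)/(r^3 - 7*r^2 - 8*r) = (r + 4)/(r^2 - 7*r - 8)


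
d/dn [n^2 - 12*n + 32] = 2*n - 12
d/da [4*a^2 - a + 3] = 8*a - 1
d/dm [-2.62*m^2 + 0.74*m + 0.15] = 0.74 - 5.24*m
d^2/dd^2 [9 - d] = 0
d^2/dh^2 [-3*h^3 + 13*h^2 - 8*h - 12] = 26 - 18*h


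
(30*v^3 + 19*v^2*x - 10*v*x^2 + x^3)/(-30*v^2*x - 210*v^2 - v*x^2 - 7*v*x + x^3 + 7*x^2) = (-5*v^2 - 4*v*x + x^2)/(5*v*x + 35*v + x^2 + 7*x)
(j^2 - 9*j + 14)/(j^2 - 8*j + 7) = (j - 2)/(j - 1)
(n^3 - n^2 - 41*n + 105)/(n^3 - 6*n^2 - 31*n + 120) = (n^2 + 2*n - 35)/(n^2 - 3*n - 40)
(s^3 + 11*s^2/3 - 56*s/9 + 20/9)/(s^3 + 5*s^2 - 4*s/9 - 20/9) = (3*s - 2)/(3*s + 2)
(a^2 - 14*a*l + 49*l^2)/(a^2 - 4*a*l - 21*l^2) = (a - 7*l)/(a + 3*l)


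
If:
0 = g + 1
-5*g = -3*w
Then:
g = -1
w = -5/3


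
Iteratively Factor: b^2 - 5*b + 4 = (b - 4)*(b - 1)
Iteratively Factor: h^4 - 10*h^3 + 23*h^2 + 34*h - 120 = (h - 3)*(h^3 - 7*h^2 + 2*h + 40) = (h - 4)*(h - 3)*(h^2 - 3*h - 10) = (h - 4)*(h - 3)*(h + 2)*(h - 5)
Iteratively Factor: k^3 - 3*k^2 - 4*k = (k)*(k^2 - 3*k - 4) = k*(k - 4)*(k + 1)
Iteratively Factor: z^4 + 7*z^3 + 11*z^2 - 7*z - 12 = (z + 3)*(z^3 + 4*z^2 - z - 4) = (z - 1)*(z + 3)*(z^2 + 5*z + 4) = (z - 1)*(z + 3)*(z + 4)*(z + 1)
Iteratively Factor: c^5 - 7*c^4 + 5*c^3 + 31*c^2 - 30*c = (c - 3)*(c^4 - 4*c^3 - 7*c^2 + 10*c) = (c - 3)*(c + 2)*(c^3 - 6*c^2 + 5*c) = c*(c - 3)*(c + 2)*(c^2 - 6*c + 5) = c*(c - 3)*(c - 1)*(c + 2)*(c - 5)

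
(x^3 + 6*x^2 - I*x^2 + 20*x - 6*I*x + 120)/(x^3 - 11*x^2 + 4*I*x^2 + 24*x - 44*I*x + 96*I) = (x^2 + x*(6 - 5*I) - 30*I)/(x^2 - 11*x + 24)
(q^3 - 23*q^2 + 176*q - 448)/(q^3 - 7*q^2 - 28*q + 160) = (q^2 - 15*q + 56)/(q^2 + q - 20)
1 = 1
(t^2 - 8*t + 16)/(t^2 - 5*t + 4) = (t - 4)/(t - 1)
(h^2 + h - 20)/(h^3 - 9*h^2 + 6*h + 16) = (h^2 + h - 20)/(h^3 - 9*h^2 + 6*h + 16)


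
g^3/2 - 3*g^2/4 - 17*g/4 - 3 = (g/2 + 1/2)*(g - 4)*(g + 3/2)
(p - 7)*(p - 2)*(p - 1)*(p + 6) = p^4 - 4*p^3 - 37*p^2 + 124*p - 84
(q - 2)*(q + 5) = q^2 + 3*q - 10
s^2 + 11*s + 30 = (s + 5)*(s + 6)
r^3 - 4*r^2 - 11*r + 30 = (r - 5)*(r - 2)*(r + 3)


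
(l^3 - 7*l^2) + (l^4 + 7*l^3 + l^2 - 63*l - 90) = l^4 + 8*l^3 - 6*l^2 - 63*l - 90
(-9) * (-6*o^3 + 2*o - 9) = 54*o^3 - 18*o + 81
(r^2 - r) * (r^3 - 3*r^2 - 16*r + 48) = r^5 - 4*r^4 - 13*r^3 + 64*r^2 - 48*r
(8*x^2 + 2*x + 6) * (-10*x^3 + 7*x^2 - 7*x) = -80*x^5 + 36*x^4 - 102*x^3 + 28*x^2 - 42*x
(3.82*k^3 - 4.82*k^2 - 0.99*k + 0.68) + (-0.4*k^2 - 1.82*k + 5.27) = 3.82*k^3 - 5.22*k^2 - 2.81*k + 5.95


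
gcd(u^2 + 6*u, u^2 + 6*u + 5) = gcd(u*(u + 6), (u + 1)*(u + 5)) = 1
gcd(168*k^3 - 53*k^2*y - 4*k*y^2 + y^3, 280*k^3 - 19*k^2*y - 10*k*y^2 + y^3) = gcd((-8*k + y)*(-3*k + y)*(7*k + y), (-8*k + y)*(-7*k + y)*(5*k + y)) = -8*k + y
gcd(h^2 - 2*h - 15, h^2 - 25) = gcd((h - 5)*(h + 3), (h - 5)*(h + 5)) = h - 5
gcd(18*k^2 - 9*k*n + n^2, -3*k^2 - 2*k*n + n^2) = 3*k - n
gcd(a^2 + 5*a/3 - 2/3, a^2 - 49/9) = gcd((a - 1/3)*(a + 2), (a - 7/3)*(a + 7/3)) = 1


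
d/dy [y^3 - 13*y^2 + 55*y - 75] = 3*y^2 - 26*y + 55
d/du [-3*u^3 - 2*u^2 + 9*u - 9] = -9*u^2 - 4*u + 9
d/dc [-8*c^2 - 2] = -16*c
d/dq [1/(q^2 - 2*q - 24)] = 2*(1 - q)/(-q^2 + 2*q + 24)^2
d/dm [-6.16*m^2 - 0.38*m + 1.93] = -12.32*m - 0.38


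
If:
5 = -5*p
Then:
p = -1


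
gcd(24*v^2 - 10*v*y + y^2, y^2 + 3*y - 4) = 1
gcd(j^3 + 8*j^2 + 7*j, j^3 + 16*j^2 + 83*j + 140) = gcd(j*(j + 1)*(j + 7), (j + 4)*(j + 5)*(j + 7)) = j + 7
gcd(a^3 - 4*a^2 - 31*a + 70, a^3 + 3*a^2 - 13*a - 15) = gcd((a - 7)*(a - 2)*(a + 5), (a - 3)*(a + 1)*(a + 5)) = a + 5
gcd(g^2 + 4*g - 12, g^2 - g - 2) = g - 2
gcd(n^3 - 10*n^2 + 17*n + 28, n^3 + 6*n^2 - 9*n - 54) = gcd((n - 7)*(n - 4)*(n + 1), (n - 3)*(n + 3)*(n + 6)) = 1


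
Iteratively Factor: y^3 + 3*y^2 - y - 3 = (y + 3)*(y^2 - 1) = (y - 1)*(y + 3)*(y + 1)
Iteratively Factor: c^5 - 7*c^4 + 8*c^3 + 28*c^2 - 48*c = (c + 2)*(c^4 - 9*c^3 + 26*c^2 - 24*c) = (c - 3)*(c + 2)*(c^3 - 6*c^2 + 8*c) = c*(c - 3)*(c + 2)*(c^2 - 6*c + 8) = c*(c - 4)*(c - 3)*(c + 2)*(c - 2)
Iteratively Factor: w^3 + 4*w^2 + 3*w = (w + 3)*(w^2 + w) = w*(w + 3)*(w + 1)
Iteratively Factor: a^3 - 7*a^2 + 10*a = (a)*(a^2 - 7*a + 10) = a*(a - 2)*(a - 5)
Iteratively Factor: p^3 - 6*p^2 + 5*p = (p)*(p^2 - 6*p + 5) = p*(p - 1)*(p - 5)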